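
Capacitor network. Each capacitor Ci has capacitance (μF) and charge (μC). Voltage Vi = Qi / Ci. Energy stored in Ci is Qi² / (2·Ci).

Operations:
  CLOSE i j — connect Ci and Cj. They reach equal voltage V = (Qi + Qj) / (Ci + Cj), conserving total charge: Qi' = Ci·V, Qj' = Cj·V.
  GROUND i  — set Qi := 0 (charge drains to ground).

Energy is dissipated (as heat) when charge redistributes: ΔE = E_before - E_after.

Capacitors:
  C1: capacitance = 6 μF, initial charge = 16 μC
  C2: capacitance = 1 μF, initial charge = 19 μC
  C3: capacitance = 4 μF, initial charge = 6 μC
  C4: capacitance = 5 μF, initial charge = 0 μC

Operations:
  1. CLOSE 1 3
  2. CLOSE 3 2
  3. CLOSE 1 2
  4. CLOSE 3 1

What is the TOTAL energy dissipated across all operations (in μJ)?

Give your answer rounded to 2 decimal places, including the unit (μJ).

Answer: 129.32 μJ

Derivation:
Initial: C1(6μF, Q=16μC, V=2.67V), C2(1μF, Q=19μC, V=19.00V), C3(4μF, Q=6μC, V=1.50V), C4(5μF, Q=0μC, V=0.00V)
Op 1: CLOSE 1-3: Q_total=22.00, C_total=10.00, V=2.20; Q1=13.20, Q3=8.80; dissipated=1.633
Op 2: CLOSE 3-2: Q_total=27.80, C_total=5.00, V=5.56; Q3=22.24, Q2=5.56; dissipated=112.896
Op 3: CLOSE 1-2: Q_total=18.76, C_total=7.00, V=2.68; Q1=16.08, Q2=2.68; dissipated=4.838
Op 4: CLOSE 3-1: Q_total=38.32, C_total=10.00, V=3.83; Q3=15.33, Q1=22.99; dissipated=9.953
Total dissipated: 129.321 μJ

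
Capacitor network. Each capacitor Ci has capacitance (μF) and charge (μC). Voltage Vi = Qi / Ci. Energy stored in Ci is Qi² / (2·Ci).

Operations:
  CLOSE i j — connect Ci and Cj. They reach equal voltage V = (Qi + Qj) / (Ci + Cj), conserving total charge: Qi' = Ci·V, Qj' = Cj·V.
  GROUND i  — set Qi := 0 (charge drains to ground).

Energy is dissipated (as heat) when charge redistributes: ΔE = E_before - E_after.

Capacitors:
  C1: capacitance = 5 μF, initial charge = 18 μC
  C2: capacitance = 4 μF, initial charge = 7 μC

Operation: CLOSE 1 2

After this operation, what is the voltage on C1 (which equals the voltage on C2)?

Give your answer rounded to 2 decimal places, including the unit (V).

Initial: C1(5μF, Q=18μC, V=3.60V), C2(4μF, Q=7μC, V=1.75V)
Op 1: CLOSE 1-2: Q_total=25.00, C_total=9.00, V=2.78; Q1=13.89, Q2=11.11; dissipated=3.803

Answer: 2.78 V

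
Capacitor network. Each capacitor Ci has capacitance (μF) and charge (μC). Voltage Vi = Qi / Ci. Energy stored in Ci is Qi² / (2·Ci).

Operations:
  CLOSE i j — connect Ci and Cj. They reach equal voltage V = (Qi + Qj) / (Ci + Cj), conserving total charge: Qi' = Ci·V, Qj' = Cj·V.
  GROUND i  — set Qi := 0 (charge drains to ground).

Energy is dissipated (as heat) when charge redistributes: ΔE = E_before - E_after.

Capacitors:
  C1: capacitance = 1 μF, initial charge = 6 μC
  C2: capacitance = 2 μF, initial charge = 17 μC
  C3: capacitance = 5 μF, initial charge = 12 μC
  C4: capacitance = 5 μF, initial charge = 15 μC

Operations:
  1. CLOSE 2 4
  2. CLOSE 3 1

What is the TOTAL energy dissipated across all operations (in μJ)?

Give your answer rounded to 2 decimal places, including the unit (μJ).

Initial: C1(1μF, Q=6μC, V=6.00V), C2(2μF, Q=17μC, V=8.50V), C3(5μF, Q=12μC, V=2.40V), C4(5μF, Q=15μC, V=3.00V)
Op 1: CLOSE 2-4: Q_total=32.00, C_total=7.00, V=4.57; Q2=9.14, Q4=22.86; dissipated=21.607
Op 2: CLOSE 3-1: Q_total=18.00, C_total=6.00, V=3.00; Q3=15.00, Q1=3.00; dissipated=5.400
Total dissipated: 27.007 μJ

Answer: 27.01 μJ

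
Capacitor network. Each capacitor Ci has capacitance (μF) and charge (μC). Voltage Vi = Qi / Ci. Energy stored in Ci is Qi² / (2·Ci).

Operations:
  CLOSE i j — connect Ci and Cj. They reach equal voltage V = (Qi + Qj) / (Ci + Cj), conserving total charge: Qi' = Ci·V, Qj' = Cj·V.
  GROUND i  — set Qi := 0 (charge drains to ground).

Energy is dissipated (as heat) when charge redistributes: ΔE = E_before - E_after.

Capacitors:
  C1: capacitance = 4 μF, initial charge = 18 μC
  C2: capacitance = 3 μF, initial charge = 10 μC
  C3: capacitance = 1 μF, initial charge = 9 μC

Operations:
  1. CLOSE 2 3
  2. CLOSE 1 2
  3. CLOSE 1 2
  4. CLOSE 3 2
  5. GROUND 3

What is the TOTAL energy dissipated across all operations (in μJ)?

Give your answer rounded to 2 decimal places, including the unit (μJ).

Answer: 22.88 μJ

Derivation:
Initial: C1(4μF, Q=18μC, V=4.50V), C2(3μF, Q=10μC, V=3.33V), C3(1μF, Q=9μC, V=9.00V)
Op 1: CLOSE 2-3: Q_total=19.00, C_total=4.00, V=4.75; Q2=14.25, Q3=4.75; dissipated=12.042
Op 2: CLOSE 1-2: Q_total=32.25, C_total=7.00, V=4.61; Q1=18.43, Q2=13.82; dissipated=0.054
Op 3: CLOSE 1-2: Q_total=32.25, C_total=7.00, V=4.61; Q1=18.43, Q2=13.82; dissipated=0.000
Op 4: CLOSE 3-2: Q_total=18.57, C_total=4.00, V=4.64; Q3=4.64, Q2=13.93; dissipated=0.008
Op 5: GROUND 3: Q3=0; energy lost=10.778
Total dissipated: 22.881 μJ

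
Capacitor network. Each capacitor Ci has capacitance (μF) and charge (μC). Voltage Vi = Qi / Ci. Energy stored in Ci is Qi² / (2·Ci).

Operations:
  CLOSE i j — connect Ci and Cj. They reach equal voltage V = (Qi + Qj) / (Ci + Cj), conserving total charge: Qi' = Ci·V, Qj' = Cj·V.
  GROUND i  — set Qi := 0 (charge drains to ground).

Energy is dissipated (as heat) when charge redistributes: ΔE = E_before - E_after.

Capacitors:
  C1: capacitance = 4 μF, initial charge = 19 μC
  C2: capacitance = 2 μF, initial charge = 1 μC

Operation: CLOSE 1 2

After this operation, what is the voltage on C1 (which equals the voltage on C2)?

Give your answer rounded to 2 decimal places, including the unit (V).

Initial: C1(4μF, Q=19μC, V=4.75V), C2(2μF, Q=1μC, V=0.50V)
Op 1: CLOSE 1-2: Q_total=20.00, C_total=6.00, V=3.33; Q1=13.33, Q2=6.67; dissipated=12.042

Answer: 3.33 V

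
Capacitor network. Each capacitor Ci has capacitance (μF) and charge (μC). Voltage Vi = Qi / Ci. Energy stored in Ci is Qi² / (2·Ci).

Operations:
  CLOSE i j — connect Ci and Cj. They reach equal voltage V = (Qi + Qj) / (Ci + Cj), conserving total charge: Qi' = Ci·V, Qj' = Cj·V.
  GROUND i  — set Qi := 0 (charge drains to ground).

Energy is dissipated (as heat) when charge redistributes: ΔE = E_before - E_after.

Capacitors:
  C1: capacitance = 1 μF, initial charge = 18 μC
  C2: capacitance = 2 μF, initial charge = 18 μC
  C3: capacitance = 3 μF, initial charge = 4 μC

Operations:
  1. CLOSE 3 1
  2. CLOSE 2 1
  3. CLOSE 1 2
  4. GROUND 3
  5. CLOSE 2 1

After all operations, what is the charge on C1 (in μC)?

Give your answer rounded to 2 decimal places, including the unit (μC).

Initial: C1(1μF, Q=18μC, V=18.00V), C2(2μF, Q=18μC, V=9.00V), C3(3μF, Q=4μC, V=1.33V)
Op 1: CLOSE 3-1: Q_total=22.00, C_total=4.00, V=5.50; Q3=16.50, Q1=5.50; dissipated=104.167
Op 2: CLOSE 2-1: Q_total=23.50, C_total=3.00, V=7.83; Q2=15.67, Q1=7.83; dissipated=4.083
Op 3: CLOSE 1-2: Q_total=23.50, C_total=3.00, V=7.83; Q1=7.83, Q2=15.67; dissipated=0.000
Op 4: GROUND 3: Q3=0; energy lost=45.375
Op 5: CLOSE 2-1: Q_total=23.50, C_total=3.00, V=7.83; Q2=15.67, Q1=7.83; dissipated=0.000
Final charges: Q1=7.83, Q2=15.67, Q3=0.00

Answer: 7.83 μC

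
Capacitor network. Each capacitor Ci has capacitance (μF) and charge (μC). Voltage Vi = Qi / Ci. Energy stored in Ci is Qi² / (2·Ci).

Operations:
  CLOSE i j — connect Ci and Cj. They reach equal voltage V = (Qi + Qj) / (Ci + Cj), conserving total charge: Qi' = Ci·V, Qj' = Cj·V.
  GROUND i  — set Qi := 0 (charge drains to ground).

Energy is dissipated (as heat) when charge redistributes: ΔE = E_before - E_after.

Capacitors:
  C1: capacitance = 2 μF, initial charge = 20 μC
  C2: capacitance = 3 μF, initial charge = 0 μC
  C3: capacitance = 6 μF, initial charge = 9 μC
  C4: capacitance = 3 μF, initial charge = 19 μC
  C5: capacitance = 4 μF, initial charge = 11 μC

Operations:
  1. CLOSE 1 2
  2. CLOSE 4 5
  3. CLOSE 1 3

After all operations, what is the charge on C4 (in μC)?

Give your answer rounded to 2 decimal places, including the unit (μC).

Answer: 12.86 μC

Derivation:
Initial: C1(2μF, Q=20μC, V=10.00V), C2(3μF, Q=0μC, V=0.00V), C3(6μF, Q=9μC, V=1.50V), C4(3μF, Q=19μC, V=6.33V), C5(4μF, Q=11μC, V=2.75V)
Op 1: CLOSE 1-2: Q_total=20.00, C_total=5.00, V=4.00; Q1=8.00, Q2=12.00; dissipated=60.000
Op 2: CLOSE 4-5: Q_total=30.00, C_total=7.00, V=4.29; Q4=12.86, Q5=17.14; dissipated=11.006
Op 3: CLOSE 1-3: Q_total=17.00, C_total=8.00, V=2.12; Q1=4.25, Q3=12.75; dissipated=4.688
Final charges: Q1=4.25, Q2=12.00, Q3=12.75, Q4=12.86, Q5=17.14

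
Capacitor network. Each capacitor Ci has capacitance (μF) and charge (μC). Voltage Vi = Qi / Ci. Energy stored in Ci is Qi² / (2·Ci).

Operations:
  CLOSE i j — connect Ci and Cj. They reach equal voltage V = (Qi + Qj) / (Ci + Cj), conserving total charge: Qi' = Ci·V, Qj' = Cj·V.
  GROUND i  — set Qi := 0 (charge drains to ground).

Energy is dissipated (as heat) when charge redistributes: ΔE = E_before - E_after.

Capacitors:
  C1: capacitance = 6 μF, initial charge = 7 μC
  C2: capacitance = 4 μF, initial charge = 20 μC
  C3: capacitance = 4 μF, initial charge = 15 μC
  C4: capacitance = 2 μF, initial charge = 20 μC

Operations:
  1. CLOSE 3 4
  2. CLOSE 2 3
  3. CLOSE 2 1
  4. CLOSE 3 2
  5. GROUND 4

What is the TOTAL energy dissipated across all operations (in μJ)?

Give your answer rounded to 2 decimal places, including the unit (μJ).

Answer: 88.94 μJ

Derivation:
Initial: C1(6μF, Q=7μC, V=1.17V), C2(4μF, Q=20μC, V=5.00V), C3(4μF, Q=15μC, V=3.75V), C4(2μF, Q=20μC, V=10.00V)
Op 1: CLOSE 3-4: Q_total=35.00, C_total=6.00, V=5.83; Q3=23.33, Q4=11.67; dissipated=26.042
Op 2: CLOSE 2-3: Q_total=43.33, C_total=8.00, V=5.42; Q2=21.67, Q3=21.67; dissipated=0.694
Op 3: CLOSE 2-1: Q_total=28.67, C_total=10.00, V=2.87; Q2=11.47, Q1=17.20; dissipated=21.675
Op 4: CLOSE 3-2: Q_total=33.13, C_total=8.00, V=4.14; Q3=16.57, Q2=16.57; dissipated=6.503
Op 5: GROUND 4: Q4=0; energy lost=34.028
Total dissipated: 88.941 μJ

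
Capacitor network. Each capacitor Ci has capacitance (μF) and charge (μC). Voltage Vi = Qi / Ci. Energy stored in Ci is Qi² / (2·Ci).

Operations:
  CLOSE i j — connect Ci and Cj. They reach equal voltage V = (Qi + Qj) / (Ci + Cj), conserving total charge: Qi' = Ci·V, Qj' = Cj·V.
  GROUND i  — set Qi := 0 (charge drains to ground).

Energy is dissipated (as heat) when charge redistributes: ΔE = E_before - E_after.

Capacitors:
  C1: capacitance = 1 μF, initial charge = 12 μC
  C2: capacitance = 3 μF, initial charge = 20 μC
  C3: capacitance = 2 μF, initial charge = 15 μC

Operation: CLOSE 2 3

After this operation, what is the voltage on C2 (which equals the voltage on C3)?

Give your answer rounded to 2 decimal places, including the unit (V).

Initial: C1(1μF, Q=12μC, V=12.00V), C2(3μF, Q=20μC, V=6.67V), C3(2μF, Q=15μC, V=7.50V)
Op 1: CLOSE 2-3: Q_total=35.00, C_total=5.00, V=7.00; Q2=21.00, Q3=14.00; dissipated=0.417

Answer: 7.00 V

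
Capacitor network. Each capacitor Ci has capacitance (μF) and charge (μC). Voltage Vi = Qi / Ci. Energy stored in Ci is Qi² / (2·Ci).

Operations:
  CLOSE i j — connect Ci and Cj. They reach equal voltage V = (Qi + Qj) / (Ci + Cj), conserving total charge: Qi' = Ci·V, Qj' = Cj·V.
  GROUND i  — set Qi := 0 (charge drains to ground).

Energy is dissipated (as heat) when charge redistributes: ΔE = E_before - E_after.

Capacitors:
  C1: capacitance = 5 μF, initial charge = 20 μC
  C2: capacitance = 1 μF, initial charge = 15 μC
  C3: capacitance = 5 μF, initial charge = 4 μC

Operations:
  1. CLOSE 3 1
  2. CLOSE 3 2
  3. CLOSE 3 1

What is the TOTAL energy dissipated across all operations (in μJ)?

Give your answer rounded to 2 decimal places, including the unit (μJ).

Initial: C1(5μF, Q=20μC, V=4.00V), C2(1μF, Q=15μC, V=15.00V), C3(5μF, Q=4μC, V=0.80V)
Op 1: CLOSE 3-1: Q_total=24.00, C_total=10.00, V=2.40; Q3=12.00, Q1=12.00; dissipated=12.800
Op 2: CLOSE 3-2: Q_total=27.00, C_total=6.00, V=4.50; Q3=22.50, Q2=4.50; dissipated=66.150
Op 3: CLOSE 3-1: Q_total=34.50, C_total=10.00, V=3.45; Q3=17.25, Q1=17.25; dissipated=5.513
Total dissipated: 84.463 μJ

Answer: 84.46 μJ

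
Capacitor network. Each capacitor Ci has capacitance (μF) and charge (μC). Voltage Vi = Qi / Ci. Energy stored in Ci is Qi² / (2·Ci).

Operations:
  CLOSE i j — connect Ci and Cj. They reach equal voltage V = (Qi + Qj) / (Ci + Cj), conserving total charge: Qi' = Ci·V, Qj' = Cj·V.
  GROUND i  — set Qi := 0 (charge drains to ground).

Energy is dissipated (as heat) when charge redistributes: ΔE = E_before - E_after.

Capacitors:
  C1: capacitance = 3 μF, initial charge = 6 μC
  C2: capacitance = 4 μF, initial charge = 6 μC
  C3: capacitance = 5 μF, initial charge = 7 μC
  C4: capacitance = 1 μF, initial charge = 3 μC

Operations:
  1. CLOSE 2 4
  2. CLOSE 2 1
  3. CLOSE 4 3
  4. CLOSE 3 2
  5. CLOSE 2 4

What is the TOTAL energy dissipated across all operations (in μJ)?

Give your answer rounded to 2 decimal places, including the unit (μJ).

Answer: 1.21 μJ

Derivation:
Initial: C1(3μF, Q=6μC, V=2.00V), C2(4μF, Q=6μC, V=1.50V), C3(5μF, Q=7μC, V=1.40V), C4(1μF, Q=3μC, V=3.00V)
Op 1: CLOSE 2-4: Q_total=9.00, C_total=5.00, V=1.80; Q2=7.20, Q4=1.80; dissipated=0.900
Op 2: CLOSE 2-1: Q_total=13.20, C_total=7.00, V=1.89; Q2=7.54, Q1=5.66; dissipated=0.034
Op 3: CLOSE 4-3: Q_total=8.80, C_total=6.00, V=1.47; Q4=1.47, Q3=7.33; dissipated=0.067
Op 4: CLOSE 3-2: Q_total=14.88, C_total=9.00, V=1.65; Q3=8.26, Q2=6.61; dissipated=0.195
Op 5: CLOSE 2-4: Q_total=8.08, C_total=5.00, V=1.62; Q2=6.46, Q4=1.62; dissipated=0.014
Total dissipated: 1.210 μJ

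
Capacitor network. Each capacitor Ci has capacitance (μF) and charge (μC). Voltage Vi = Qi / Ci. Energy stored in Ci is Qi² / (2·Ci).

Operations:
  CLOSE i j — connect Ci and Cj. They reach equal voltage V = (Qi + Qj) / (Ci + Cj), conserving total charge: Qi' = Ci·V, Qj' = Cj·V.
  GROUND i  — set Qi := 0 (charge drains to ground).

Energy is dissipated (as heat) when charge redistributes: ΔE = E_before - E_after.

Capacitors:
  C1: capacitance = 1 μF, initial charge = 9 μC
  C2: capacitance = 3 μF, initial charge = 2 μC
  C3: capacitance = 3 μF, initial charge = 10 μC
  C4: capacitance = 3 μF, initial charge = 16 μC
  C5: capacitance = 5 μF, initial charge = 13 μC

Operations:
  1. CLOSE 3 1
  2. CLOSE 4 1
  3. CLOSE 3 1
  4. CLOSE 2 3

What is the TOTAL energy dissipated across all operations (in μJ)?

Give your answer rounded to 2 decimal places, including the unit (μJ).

Answer: 25.43 μJ

Derivation:
Initial: C1(1μF, Q=9μC, V=9.00V), C2(3μF, Q=2μC, V=0.67V), C3(3μF, Q=10μC, V=3.33V), C4(3μF, Q=16μC, V=5.33V), C5(5μF, Q=13μC, V=2.60V)
Op 1: CLOSE 3-1: Q_total=19.00, C_total=4.00, V=4.75; Q3=14.25, Q1=4.75; dissipated=12.042
Op 2: CLOSE 4-1: Q_total=20.75, C_total=4.00, V=5.19; Q4=15.56, Q1=5.19; dissipated=0.128
Op 3: CLOSE 3-1: Q_total=19.44, C_total=4.00, V=4.86; Q3=14.58, Q1=4.86; dissipated=0.072
Op 4: CLOSE 2-3: Q_total=16.58, C_total=6.00, V=2.76; Q2=8.29, Q3=8.29; dissipated=13.184
Total dissipated: 25.425 μJ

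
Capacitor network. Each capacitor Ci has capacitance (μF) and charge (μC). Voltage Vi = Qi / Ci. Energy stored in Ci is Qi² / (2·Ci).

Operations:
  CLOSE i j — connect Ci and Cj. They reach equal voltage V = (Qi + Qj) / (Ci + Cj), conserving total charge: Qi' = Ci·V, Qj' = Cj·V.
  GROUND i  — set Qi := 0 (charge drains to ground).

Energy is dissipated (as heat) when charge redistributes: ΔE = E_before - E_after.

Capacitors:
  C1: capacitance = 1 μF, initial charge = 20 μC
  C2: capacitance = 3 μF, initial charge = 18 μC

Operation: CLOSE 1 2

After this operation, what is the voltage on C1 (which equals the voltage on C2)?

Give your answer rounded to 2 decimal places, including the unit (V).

Initial: C1(1μF, Q=20μC, V=20.00V), C2(3μF, Q=18μC, V=6.00V)
Op 1: CLOSE 1-2: Q_total=38.00, C_total=4.00, V=9.50; Q1=9.50, Q2=28.50; dissipated=73.500

Answer: 9.50 V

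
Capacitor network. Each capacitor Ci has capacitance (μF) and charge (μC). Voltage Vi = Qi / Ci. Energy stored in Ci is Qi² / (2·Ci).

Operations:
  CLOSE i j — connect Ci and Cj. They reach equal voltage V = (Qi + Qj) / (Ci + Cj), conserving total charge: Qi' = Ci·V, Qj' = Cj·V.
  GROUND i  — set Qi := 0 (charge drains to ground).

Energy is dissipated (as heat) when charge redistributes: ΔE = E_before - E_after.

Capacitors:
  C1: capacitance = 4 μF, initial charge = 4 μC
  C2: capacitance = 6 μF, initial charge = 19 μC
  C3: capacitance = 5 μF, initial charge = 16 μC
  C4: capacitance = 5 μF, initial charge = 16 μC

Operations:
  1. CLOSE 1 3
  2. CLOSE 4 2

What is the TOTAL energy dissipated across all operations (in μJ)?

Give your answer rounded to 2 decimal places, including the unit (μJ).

Initial: C1(4μF, Q=4μC, V=1.00V), C2(6μF, Q=19μC, V=3.17V), C3(5μF, Q=16μC, V=3.20V), C4(5μF, Q=16μC, V=3.20V)
Op 1: CLOSE 1-3: Q_total=20.00, C_total=9.00, V=2.22; Q1=8.89, Q3=11.11; dissipated=5.378
Op 2: CLOSE 4-2: Q_total=35.00, C_total=11.00, V=3.18; Q4=15.91, Q2=19.09; dissipated=0.002
Total dissipated: 5.379 μJ

Answer: 5.38 μJ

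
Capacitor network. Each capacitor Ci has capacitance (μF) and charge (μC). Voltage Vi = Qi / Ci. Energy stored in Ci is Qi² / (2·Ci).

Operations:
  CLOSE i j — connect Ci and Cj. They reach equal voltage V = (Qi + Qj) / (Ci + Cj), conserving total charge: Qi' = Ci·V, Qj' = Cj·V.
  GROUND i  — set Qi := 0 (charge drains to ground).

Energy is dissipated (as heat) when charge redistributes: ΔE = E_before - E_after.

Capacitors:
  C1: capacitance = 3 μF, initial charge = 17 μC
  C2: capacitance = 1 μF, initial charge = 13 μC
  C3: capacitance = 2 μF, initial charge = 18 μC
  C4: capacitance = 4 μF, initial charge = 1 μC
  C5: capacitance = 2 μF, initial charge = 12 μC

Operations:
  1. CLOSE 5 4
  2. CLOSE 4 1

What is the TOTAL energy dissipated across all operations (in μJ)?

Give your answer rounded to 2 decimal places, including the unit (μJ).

Answer: 32.54 μJ

Derivation:
Initial: C1(3μF, Q=17μC, V=5.67V), C2(1μF, Q=13μC, V=13.00V), C3(2μF, Q=18μC, V=9.00V), C4(4μF, Q=1μC, V=0.25V), C5(2μF, Q=12μC, V=6.00V)
Op 1: CLOSE 5-4: Q_total=13.00, C_total=6.00, V=2.17; Q5=4.33, Q4=8.67; dissipated=22.042
Op 2: CLOSE 4-1: Q_total=25.67, C_total=7.00, V=3.67; Q4=14.67, Q1=11.00; dissipated=10.500
Total dissipated: 32.542 μJ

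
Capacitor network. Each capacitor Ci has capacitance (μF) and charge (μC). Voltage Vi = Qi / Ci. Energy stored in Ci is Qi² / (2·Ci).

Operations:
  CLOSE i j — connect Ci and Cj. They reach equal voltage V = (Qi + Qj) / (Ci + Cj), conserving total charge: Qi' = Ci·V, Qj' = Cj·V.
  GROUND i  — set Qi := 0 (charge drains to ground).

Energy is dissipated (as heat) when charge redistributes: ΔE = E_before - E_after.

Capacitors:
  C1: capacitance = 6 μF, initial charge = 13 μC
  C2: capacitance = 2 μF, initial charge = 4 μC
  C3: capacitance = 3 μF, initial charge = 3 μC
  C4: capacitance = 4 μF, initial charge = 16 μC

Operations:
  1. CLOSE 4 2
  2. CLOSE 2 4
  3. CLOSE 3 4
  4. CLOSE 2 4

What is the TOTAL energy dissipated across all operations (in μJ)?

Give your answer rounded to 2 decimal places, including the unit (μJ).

Answer: 8.00 μJ

Derivation:
Initial: C1(6μF, Q=13μC, V=2.17V), C2(2μF, Q=4μC, V=2.00V), C3(3μF, Q=3μC, V=1.00V), C4(4μF, Q=16μC, V=4.00V)
Op 1: CLOSE 4-2: Q_total=20.00, C_total=6.00, V=3.33; Q4=13.33, Q2=6.67; dissipated=2.667
Op 2: CLOSE 2-4: Q_total=20.00, C_total=6.00, V=3.33; Q2=6.67, Q4=13.33; dissipated=0.000
Op 3: CLOSE 3-4: Q_total=16.33, C_total=7.00, V=2.33; Q3=7.00, Q4=9.33; dissipated=4.667
Op 4: CLOSE 2-4: Q_total=16.00, C_total=6.00, V=2.67; Q2=5.33, Q4=10.67; dissipated=0.667
Total dissipated: 8.000 μJ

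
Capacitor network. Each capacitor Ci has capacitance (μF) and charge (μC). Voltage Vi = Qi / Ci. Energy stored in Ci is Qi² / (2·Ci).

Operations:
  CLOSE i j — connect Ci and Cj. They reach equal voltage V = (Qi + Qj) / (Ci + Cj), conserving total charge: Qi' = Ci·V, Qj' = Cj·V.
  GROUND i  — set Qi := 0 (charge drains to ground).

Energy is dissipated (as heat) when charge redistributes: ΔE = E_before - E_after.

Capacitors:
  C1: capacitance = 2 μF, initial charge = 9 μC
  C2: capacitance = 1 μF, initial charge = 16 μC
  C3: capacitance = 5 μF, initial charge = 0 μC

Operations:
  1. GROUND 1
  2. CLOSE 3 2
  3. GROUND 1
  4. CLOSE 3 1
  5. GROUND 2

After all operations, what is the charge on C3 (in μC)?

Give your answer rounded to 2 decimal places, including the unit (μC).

Initial: C1(2μF, Q=9μC, V=4.50V), C2(1μF, Q=16μC, V=16.00V), C3(5μF, Q=0μC, V=0.00V)
Op 1: GROUND 1: Q1=0; energy lost=20.250
Op 2: CLOSE 3-2: Q_total=16.00, C_total=6.00, V=2.67; Q3=13.33, Q2=2.67; dissipated=106.667
Op 3: GROUND 1: Q1=0; energy lost=0.000
Op 4: CLOSE 3-1: Q_total=13.33, C_total=7.00, V=1.90; Q3=9.52, Q1=3.81; dissipated=5.079
Op 5: GROUND 2: Q2=0; energy lost=3.556
Final charges: Q1=3.81, Q2=0.00, Q3=9.52

Answer: 9.52 μC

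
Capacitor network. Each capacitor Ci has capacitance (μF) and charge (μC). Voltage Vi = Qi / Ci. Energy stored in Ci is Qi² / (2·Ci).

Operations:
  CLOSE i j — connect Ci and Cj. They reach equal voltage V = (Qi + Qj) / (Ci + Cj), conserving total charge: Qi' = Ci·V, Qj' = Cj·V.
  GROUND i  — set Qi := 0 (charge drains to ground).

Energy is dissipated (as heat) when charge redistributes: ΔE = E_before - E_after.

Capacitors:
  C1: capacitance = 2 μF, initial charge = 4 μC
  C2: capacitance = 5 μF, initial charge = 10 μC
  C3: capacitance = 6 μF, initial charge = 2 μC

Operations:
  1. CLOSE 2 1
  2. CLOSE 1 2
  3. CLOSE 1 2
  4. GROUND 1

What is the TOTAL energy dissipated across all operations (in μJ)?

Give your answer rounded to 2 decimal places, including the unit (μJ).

Initial: C1(2μF, Q=4μC, V=2.00V), C2(5μF, Q=10μC, V=2.00V), C3(6μF, Q=2μC, V=0.33V)
Op 1: CLOSE 2-1: Q_total=14.00, C_total=7.00, V=2.00; Q2=10.00, Q1=4.00; dissipated=0.000
Op 2: CLOSE 1-2: Q_total=14.00, C_total=7.00, V=2.00; Q1=4.00, Q2=10.00; dissipated=0.000
Op 3: CLOSE 1-2: Q_total=14.00, C_total=7.00, V=2.00; Q1=4.00, Q2=10.00; dissipated=0.000
Op 4: GROUND 1: Q1=0; energy lost=4.000
Total dissipated: 4.000 μJ

Answer: 4.00 μJ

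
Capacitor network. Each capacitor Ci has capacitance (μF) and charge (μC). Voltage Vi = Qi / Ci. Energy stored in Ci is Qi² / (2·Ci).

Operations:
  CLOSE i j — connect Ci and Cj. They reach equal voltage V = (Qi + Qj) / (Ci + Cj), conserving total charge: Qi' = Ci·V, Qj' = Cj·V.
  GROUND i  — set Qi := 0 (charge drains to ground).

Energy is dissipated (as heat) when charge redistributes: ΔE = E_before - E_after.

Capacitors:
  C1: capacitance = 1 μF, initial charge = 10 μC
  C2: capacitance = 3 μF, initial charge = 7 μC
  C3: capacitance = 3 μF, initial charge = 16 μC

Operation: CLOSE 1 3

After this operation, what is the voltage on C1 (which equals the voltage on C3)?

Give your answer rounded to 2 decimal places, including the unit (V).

Answer: 6.50 V

Derivation:
Initial: C1(1μF, Q=10μC, V=10.00V), C2(3μF, Q=7μC, V=2.33V), C3(3μF, Q=16μC, V=5.33V)
Op 1: CLOSE 1-3: Q_total=26.00, C_total=4.00, V=6.50; Q1=6.50, Q3=19.50; dissipated=8.167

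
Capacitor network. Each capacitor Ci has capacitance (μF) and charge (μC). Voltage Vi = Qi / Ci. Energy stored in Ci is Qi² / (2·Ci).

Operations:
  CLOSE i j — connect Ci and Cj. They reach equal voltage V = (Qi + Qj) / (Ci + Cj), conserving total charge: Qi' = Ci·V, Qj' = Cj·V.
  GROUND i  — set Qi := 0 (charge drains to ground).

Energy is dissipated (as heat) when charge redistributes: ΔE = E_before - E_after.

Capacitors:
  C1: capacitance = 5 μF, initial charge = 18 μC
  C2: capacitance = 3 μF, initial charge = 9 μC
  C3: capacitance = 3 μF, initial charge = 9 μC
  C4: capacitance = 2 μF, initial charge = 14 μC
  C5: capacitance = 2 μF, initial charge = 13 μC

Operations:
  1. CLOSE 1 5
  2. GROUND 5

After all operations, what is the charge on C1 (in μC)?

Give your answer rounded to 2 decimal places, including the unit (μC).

Initial: C1(5μF, Q=18μC, V=3.60V), C2(3μF, Q=9μC, V=3.00V), C3(3μF, Q=9μC, V=3.00V), C4(2μF, Q=14μC, V=7.00V), C5(2μF, Q=13μC, V=6.50V)
Op 1: CLOSE 1-5: Q_total=31.00, C_total=7.00, V=4.43; Q1=22.14, Q5=8.86; dissipated=6.007
Op 2: GROUND 5: Q5=0; energy lost=19.612
Final charges: Q1=22.14, Q2=9.00, Q3=9.00, Q4=14.00, Q5=0.00

Answer: 22.14 μC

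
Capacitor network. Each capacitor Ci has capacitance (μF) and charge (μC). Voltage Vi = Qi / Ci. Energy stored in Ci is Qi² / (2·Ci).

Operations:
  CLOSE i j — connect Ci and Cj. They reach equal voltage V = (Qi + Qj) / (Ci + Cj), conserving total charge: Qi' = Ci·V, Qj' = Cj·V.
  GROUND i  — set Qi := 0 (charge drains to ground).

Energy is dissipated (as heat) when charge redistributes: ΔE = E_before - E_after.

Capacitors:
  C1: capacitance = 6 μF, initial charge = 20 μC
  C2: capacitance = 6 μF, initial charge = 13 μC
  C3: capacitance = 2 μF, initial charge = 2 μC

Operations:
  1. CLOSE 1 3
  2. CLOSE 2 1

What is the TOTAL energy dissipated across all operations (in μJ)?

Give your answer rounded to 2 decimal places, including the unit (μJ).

Initial: C1(6μF, Q=20μC, V=3.33V), C2(6μF, Q=13μC, V=2.17V), C3(2μF, Q=2μC, V=1.00V)
Op 1: CLOSE 1-3: Q_total=22.00, C_total=8.00, V=2.75; Q1=16.50, Q3=5.50; dissipated=4.083
Op 2: CLOSE 2-1: Q_total=29.50, C_total=12.00, V=2.46; Q2=14.75, Q1=14.75; dissipated=0.510
Total dissipated: 4.594 μJ

Answer: 4.59 μJ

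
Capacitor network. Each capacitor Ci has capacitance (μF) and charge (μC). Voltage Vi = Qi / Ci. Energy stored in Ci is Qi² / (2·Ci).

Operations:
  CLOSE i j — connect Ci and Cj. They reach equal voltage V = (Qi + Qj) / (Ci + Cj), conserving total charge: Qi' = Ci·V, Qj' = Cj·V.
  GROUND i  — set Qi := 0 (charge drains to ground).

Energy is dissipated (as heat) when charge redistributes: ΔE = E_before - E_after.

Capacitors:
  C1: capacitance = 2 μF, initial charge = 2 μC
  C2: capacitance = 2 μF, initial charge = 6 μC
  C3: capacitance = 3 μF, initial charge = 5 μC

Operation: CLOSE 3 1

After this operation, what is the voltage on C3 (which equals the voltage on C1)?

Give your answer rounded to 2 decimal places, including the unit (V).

Answer: 1.40 V

Derivation:
Initial: C1(2μF, Q=2μC, V=1.00V), C2(2μF, Q=6μC, V=3.00V), C3(3μF, Q=5μC, V=1.67V)
Op 1: CLOSE 3-1: Q_total=7.00, C_total=5.00, V=1.40; Q3=4.20, Q1=2.80; dissipated=0.267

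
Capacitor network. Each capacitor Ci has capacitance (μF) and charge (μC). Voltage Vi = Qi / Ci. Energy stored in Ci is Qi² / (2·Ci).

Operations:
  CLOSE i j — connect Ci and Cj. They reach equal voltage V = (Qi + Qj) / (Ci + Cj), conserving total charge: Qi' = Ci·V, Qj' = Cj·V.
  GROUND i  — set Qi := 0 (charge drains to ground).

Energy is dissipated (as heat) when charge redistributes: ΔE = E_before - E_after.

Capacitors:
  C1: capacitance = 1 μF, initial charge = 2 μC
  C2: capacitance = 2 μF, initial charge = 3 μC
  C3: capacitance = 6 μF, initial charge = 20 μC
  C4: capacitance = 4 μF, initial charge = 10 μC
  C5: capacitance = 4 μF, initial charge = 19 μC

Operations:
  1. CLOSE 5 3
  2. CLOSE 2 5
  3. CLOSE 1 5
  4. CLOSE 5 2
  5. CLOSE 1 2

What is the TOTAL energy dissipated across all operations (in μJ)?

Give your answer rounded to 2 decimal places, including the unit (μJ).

Answer: 6.77 μJ

Derivation:
Initial: C1(1μF, Q=2μC, V=2.00V), C2(2μF, Q=3μC, V=1.50V), C3(6μF, Q=20μC, V=3.33V), C4(4μF, Q=10μC, V=2.50V), C5(4μF, Q=19μC, V=4.75V)
Op 1: CLOSE 5-3: Q_total=39.00, C_total=10.00, V=3.90; Q5=15.60, Q3=23.40; dissipated=2.408
Op 2: CLOSE 2-5: Q_total=18.60, C_total=6.00, V=3.10; Q2=6.20, Q5=12.40; dissipated=3.840
Op 3: CLOSE 1-5: Q_total=14.40, C_total=5.00, V=2.88; Q1=2.88, Q5=11.52; dissipated=0.484
Op 4: CLOSE 5-2: Q_total=17.72, C_total=6.00, V=2.95; Q5=11.81, Q2=5.91; dissipated=0.032
Op 5: CLOSE 1-2: Q_total=8.79, C_total=3.00, V=2.93; Q1=2.93, Q2=5.86; dissipated=0.002
Total dissipated: 6.766 μJ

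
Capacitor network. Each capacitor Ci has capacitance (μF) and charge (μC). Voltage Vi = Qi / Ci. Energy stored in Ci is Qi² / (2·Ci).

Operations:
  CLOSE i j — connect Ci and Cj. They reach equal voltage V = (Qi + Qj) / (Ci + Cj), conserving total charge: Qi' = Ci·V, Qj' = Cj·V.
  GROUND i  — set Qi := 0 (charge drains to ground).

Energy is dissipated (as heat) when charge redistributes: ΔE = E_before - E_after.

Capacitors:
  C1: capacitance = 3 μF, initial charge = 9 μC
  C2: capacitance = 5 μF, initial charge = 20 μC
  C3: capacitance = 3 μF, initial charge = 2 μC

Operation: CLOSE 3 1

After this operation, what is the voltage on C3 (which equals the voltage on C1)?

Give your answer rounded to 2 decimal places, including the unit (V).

Answer: 1.83 V

Derivation:
Initial: C1(3μF, Q=9μC, V=3.00V), C2(5μF, Q=20μC, V=4.00V), C3(3μF, Q=2μC, V=0.67V)
Op 1: CLOSE 3-1: Q_total=11.00, C_total=6.00, V=1.83; Q3=5.50, Q1=5.50; dissipated=4.083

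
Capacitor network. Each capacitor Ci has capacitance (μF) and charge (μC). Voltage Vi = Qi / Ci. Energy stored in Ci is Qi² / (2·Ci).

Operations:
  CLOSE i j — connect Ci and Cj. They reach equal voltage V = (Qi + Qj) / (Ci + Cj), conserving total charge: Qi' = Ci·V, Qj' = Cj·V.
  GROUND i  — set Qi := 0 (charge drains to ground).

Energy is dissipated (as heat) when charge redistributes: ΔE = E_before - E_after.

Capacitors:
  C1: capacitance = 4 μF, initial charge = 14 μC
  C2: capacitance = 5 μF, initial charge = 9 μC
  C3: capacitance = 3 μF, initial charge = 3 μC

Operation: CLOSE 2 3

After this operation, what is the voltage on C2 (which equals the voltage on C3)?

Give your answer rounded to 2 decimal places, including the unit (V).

Initial: C1(4μF, Q=14μC, V=3.50V), C2(5μF, Q=9μC, V=1.80V), C3(3μF, Q=3μC, V=1.00V)
Op 1: CLOSE 2-3: Q_total=12.00, C_total=8.00, V=1.50; Q2=7.50, Q3=4.50; dissipated=0.600

Answer: 1.50 V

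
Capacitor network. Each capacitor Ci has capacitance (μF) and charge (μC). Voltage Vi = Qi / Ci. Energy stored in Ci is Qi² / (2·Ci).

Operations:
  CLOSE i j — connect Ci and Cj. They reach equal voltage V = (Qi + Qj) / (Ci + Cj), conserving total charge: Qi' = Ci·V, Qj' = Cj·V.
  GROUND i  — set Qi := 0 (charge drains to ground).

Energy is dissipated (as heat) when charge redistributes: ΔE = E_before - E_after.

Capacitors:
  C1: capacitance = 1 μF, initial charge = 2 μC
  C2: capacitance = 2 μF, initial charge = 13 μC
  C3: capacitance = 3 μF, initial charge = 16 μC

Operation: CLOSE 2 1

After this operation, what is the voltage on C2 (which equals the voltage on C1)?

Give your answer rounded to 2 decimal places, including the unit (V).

Initial: C1(1μF, Q=2μC, V=2.00V), C2(2μF, Q=13μC, V=6.50V), C3(3μF, Q=16μC, V=5.33V)
Op 1: CLOSE 2-1: Q_total=15.00, C_total=3.00, V=5.00; Q2=10.00, Q1=5.00; dissipated=6.750

Answer: 5.00 V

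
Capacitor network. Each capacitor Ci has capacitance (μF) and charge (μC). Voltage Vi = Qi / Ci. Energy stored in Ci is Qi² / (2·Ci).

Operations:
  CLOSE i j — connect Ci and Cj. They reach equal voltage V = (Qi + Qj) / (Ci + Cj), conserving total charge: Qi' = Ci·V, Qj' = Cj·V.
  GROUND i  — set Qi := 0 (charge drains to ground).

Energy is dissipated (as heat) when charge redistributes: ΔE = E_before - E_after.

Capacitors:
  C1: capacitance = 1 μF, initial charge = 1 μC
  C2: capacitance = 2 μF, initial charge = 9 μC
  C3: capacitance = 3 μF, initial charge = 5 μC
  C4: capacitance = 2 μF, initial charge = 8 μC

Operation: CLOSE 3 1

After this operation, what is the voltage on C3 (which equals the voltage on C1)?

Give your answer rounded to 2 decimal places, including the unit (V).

Answer: 1.50 V

Derivation:
Initial: C1(1μF, Q=1μC, V=1.00V), C2(2μF, Q=9μC, V=4.50V), C3(3μF, Q=5μC, V=1.67V), C4(2μF, Q=8μC, V=4.00V)
Op 1: CLOSE 3-1: Q_total=6.00, C_total=4.00, V=1.50; Q3=4.50, Q1=1.50; dissipated=0.167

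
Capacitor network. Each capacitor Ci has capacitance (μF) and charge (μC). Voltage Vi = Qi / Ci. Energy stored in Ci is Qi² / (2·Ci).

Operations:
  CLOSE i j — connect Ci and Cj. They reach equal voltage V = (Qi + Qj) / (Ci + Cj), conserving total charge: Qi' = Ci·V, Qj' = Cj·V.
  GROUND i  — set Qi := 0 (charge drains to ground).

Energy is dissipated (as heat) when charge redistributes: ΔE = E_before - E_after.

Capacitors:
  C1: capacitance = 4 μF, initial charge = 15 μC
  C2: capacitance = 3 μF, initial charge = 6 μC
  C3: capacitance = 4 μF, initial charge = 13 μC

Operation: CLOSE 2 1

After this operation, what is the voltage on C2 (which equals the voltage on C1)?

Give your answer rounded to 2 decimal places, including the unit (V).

Initial: C1(4μF, Q=15μC, V=3.75V), C2(3μF, Q=6μC, V=2.00V), C3(4μF, Q=13μC, V=3.25V)
Op 1: CLOSE 2-1: Q_total=21.00, C_total=7.00, V=3.00; Q2=9.00, Q1=12.00; dissipated=2.625

Answer: 3.00 V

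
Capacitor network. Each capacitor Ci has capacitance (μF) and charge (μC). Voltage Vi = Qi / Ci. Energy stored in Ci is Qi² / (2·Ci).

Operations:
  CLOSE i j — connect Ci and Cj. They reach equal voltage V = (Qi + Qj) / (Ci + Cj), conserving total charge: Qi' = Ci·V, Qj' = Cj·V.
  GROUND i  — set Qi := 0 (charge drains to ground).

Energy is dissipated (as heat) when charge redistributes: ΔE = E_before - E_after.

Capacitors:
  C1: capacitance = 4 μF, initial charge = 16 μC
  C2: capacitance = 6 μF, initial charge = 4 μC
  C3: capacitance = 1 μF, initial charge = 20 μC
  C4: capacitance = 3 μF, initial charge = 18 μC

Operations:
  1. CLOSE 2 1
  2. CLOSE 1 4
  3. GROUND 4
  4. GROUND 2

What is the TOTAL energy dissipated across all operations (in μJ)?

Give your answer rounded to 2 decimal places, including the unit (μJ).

Answer: 59.74 μJ

Derivation:
Initial: C1(4μF, Q=16μC, V=4.00V), C2(6μF, Q=4μC, V=0.67V), C3(1μF, Q=20μC, V=20.00V), C4(3μF, Q=18μC, V=6.00V)
Op 1: CLOSE 2-1: Q_total=20.00, C_total=10.00, V=2.00; Q2=12.00, Q1=8.00; dissipated=13.333
Op 2: CLOSE 1-4: Q_total=26.00, C_total=7.00, V=3.71; Q1=14.86, Q4=11.14; dissipated=13.714
Op 3: GROUND 4: Q4=0; energy lost=20.694
Op 4: GROUND 2: Q2=0; energy lost=12.000
Total dissipated: 59.741 μJ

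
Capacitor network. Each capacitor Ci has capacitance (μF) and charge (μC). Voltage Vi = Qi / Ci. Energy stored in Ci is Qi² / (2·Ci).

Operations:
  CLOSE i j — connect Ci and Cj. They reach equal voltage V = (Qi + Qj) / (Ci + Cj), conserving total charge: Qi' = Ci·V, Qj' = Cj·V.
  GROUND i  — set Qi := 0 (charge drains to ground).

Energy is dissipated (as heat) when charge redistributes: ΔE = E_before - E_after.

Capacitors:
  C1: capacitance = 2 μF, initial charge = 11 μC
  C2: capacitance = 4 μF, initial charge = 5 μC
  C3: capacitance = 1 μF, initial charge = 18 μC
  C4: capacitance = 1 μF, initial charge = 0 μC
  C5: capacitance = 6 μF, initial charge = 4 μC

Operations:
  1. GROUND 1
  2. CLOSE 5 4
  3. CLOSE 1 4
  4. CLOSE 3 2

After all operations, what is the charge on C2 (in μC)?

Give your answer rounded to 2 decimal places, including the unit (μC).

Initial: C1(2μF, Q=11μC, V=5.50V), C2(4μF, Q=5μC, V=1.25V), C3(1μF, Q=18μC, V=18.00V), C4(1μF, Q=0μC, V=0.00V), C5(6μF, Q=4μC, V=0.67V)
Op 1: GROUND 1: Q1=0; energy lost=30.250
Op 2: CLOSE 5-4: Q_total=4.00, C_total=7.00, V=0.57; Q5=3.43, Q4=0.57; dissipated=0.190
Op 3: CLOSE 1-4: Q_total=0.57, C_total=3.00, V=0.19; Q1=0.38, Q4=0.19; dissipated=0.109
Op 4: CLOSE 3-2: Q_total=23.00, C_total=5.00, V=4.60; Q3=4.60, Q2=18.40; dissipated=112.225
Final charges: Q1=0.38, Q2=18.40, Q3=4.60, Q4=0.19, Q5=3.43

Answer: 18.40 μC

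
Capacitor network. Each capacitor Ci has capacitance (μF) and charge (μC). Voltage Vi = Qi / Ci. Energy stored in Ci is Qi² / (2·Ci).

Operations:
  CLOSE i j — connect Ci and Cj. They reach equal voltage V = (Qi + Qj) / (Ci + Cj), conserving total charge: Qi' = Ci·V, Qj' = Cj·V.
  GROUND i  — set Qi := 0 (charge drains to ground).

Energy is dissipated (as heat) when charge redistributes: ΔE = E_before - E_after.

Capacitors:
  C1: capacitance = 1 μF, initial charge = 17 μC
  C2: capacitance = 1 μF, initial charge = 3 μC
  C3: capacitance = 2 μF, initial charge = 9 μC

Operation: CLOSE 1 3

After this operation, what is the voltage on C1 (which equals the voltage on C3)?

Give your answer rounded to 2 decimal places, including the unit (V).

Initial: C1(1μF, Q=17μC, V=17.00V), C2(1μF, Q=3μC, V=3.00V), C3(2μF, Q=9μC, V=4.50V)
Op 1: CLOSE 1-3: Q_total=26.00, C_total=3.00, V=8.67; Q1=8.67, Q3=17.33; dissipated=52.083

Answer: 8.67 V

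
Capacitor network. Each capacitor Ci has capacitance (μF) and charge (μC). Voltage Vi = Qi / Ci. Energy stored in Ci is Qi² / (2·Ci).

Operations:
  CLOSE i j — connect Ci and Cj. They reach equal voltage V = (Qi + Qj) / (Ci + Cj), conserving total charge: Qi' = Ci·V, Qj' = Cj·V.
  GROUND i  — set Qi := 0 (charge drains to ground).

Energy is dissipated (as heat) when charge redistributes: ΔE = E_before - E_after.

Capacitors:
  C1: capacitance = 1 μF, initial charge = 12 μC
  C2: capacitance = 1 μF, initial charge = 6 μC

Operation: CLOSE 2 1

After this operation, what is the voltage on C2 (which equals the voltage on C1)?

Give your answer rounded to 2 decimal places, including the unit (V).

Answer: 9.00 V

Derivation:
Initial: C1(1μF, Q=12μC, V=12.00V), C2(1μF, Q=6μC, V=6.00V)
Op 1: CLOSE 2-1: Q_total=18.00, C_total=2.00, V=9.00; Q2=9.00, Q1=9.00; dissipated=9.000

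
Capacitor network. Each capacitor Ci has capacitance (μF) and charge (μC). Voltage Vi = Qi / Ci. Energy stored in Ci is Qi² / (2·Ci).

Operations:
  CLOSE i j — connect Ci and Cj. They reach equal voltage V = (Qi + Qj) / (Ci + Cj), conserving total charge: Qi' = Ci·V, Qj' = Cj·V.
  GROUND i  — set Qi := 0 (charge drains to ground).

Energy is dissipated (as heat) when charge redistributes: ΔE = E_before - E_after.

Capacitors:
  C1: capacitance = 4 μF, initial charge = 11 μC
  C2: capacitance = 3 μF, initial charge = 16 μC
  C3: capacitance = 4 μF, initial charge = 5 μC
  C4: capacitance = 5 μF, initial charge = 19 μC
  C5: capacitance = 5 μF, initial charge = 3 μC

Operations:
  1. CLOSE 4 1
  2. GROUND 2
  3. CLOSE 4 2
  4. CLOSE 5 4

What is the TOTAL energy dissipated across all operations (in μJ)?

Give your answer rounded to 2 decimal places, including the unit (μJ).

Answer: 57.06 μJ

Derivation:
Initial: C1(4μF, Q=11μC, V=2.75V), C2(3μF, Q=16μC, V=5.33V), C3(4μF, Q=5μC, V=1.25V), C4(5μF, Q=19μC, V=3.80V), C5(5μF, Q=3μC, V=0.60V)
Op 1: CLOSE 4-1: Q_total=30.00, C_total=9.00, V=3.33; Q4=16.67, Q1=13.33; dissipated=1.225
Op 2: GROUND 2: Q2=0; energy lost=42.667
Op 3: CLOSE 4-2: Q_total=16.67, C_total=8.00, V=2.08; Q4=10.42, Q2=6.25; dissipated=10.417
Op 4: CLOSE 5-4: Q_total=13.42, C_total=10.00, V=1.34; Q5=6.71, Q4=6.71; dissipated=2.750
Total dissipated: 57.059 μJ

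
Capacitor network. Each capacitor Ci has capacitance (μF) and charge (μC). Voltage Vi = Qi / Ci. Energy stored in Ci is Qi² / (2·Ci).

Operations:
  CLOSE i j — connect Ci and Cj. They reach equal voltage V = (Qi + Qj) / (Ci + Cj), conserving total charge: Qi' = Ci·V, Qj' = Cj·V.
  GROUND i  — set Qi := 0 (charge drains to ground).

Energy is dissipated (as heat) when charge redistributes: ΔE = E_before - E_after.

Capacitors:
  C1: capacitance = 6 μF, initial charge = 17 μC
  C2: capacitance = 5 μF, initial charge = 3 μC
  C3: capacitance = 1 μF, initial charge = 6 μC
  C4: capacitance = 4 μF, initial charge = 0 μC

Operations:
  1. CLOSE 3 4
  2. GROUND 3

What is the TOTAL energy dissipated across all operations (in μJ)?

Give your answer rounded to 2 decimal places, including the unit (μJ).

Answer: 15.12 μJ

Derivation:
Initial: C1(6μF, Q=17μC, V=2.83V), C2(5μF, Q=3μC, V=0.60V), C3(1μF, Q=6μC, V=6.00V), C4(4μF, Q=0μC, V=0.00V)
Op 1: CLOSE 3-4: Q_total=6.00, C_total=5.00, V=1.20; Q3=1.20, Q4=4.80; dissipated=14.400
Op 2: GROUND 3: Q3=0; energy lost=0.720
Total dissipated: 15.120 μJ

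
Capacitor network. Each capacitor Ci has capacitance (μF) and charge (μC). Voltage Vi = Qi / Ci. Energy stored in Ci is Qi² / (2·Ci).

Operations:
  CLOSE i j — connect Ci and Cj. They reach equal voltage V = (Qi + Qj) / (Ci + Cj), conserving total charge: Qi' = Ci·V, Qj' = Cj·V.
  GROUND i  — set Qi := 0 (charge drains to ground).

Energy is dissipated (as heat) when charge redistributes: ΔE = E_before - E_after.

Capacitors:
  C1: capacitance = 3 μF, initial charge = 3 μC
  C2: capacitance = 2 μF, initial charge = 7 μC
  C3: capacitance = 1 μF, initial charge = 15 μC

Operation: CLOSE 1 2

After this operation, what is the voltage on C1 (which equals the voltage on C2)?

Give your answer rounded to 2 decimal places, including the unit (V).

Initial: C1(3μF, Q=3μC, V=1.00V), C2(2μF, Q=7μC, V=3.50V), C3(1μF, Q=15μC, V=15.00V)
Op 1: CLOSE 1-2: Q_total=10.00, C_total=5.00, V=2.00; Q1=6.00, Q2=4.00; dissipated=3.750

Answer: 2.00 V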